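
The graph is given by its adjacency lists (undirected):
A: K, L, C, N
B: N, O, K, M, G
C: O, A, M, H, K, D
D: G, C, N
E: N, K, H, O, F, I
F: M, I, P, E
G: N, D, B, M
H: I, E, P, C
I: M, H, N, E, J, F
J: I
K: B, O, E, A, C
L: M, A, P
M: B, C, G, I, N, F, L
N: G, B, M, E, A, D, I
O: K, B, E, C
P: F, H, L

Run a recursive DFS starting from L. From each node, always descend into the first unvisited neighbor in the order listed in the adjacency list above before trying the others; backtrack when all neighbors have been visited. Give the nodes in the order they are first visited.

L → M → B → N → G → D → C → O → K → E → H → I → J → F → P → A

Visit L
L → M
M → B
B → N
N → G
G → D
D → C
C → O
O → K
K → E
E → H
H → I
I → J
I → F
F → P
K → A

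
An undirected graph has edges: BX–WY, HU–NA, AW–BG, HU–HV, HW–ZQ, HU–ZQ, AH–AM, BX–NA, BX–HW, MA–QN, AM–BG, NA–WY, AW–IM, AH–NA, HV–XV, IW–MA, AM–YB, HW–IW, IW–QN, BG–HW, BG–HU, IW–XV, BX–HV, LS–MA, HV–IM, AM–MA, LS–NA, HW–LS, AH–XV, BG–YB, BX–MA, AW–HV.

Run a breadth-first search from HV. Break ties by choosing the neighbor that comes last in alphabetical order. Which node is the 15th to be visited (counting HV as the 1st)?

Visit HV; enqueue XV, IM, HU, BX, AW → queue [XV, IM, HU, BX, AW]
Visit XV; enqueue IW, AH → queue [IM, HU, BX, AW, IW, AH]
Visit IM → queue [HU, BX, AW, IW, AH]
Visit HU; enqueue ZQ, NA, BG → queue [BX, AW, IW, AH, ZQ, NA, BG]
Visit BX; enqueue WY, MA, HW → queue [AW, IW, AH, ZQ, NA, BG, WY, MA, HW]
Visit AW → queue [IW, AH, ZQ, NA, BG, WY, MA, HW]
Visit IW; enqueue QN → queue [AH, ZQ, NA, BG, WY, MA, HW, QN]
Visit AH; enqueue AM → queue [ZQ, NA, BG, WY, MA, HW, QN, AM]
Visit ZQ → queue [NA, BG, WY, MA, HW, QN, AM]
Visit NA; enqueue LS → queue [BG, WY, MA, HW, QN, AM, LS]
Visit BG; enqueue YB → queue [WY, MA, HW, QN, AM, LS, YB]
Visit WY → queue [MA, HW, QN, AM, LS, YB]
Visit MA → queue [HW, QN, AM, LS, YB]
Visit HW → queue [QN, AM, LS, YB]
Visit QN → queue [AM, LS, YB]
Visit AM → queue [LS, YB]
Visit LS → queue [YB]
Visit YB → queue []

Visit order: HV, XV, IM, HU, BX, AW, IW, AH, ZQ, NA, BG, WY, MA, HW, QN, AM, LS, YB

QN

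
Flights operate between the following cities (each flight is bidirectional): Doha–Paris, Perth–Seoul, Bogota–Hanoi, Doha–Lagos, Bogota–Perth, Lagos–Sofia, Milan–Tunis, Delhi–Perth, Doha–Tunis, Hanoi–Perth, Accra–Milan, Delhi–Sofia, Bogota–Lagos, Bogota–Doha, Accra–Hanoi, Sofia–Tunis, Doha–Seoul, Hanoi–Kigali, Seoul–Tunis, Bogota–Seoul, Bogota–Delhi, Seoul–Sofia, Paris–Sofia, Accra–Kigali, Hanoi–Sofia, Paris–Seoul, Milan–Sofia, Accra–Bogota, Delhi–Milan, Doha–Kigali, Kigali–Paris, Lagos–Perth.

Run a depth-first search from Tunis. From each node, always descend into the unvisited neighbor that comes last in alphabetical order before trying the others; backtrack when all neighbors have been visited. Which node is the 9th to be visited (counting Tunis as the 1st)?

Hanoi

Visit Tunis
Tunis → Sofia
Sofia → Seoul
Seoul → Perth
Perth → Lagos
Lagos → Doha
Doha → Paris
Paris → Kigali
Kigali → Hanoi
Hanoi → Bogota
Bogota → Delhi
Delhi → Milan
Milan → Accra

Visit order: Tunis, Sofia, Seoul, Perth, Lagos, Doha, Paris, Kigali, Hanoi, Bogota, Delhi, Milan, Accra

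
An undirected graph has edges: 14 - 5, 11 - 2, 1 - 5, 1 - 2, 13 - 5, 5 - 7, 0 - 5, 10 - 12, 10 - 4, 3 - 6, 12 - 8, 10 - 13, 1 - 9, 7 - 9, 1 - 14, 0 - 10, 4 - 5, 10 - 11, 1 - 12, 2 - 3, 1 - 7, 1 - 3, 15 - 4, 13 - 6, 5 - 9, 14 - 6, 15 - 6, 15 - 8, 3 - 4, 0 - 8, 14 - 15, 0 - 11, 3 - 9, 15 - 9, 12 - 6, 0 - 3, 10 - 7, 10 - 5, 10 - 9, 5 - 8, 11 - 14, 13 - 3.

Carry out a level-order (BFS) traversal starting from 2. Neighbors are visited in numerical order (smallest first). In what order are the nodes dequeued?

2 1 3 11 5 7 9 12 14 0 4 6 13 10 8 15

Visit 2; enqueue 1, 3, 11 → queue [1, 3, 11]
Visit 1; enqueue 5, 7, 9, 12, 14 → queue [3, 11, 5, 7, 9, 12, 14]
Visit 3; enqueue 0, 4, 6, 13 → queue [11, 5, 7, 9, 12, 14, 0, 4, 6, 13]
Visit 11; enqueue 10 → queue [5, 7, 9, 12, 14, 0, 4, 6, 13, 10]
Visit 5; enqueue 8 → queue [7, 9, 12, 14, 0, 4, 6, 13, 10, 8]
Visit 7 → queue [9, 12, 14, 0, 4, 6, 13, 10, 8]
Visit 9; enqueue 15 → queue [12, 14, 0, 4, 6, 13, 10, 8, 15]
Visit 12 → queue [14, 0, 4, 6, 13, 10, 8, 15]
Visit 14 → queue [0, 4, 6, 13, 10, 8, 15]
Visit 0 → queue [4, 6, 13, 10, 8, 15]
Visit 4 → queue [6, 13, 10, 8, 15]
Visit 6 → queue [13, 10, 8, 15]
Visit 13 → queue [10, 8, 15]
Visit 10 → queue [8, 15]
Visit 8 → queue [15]
Visit 15 → queue []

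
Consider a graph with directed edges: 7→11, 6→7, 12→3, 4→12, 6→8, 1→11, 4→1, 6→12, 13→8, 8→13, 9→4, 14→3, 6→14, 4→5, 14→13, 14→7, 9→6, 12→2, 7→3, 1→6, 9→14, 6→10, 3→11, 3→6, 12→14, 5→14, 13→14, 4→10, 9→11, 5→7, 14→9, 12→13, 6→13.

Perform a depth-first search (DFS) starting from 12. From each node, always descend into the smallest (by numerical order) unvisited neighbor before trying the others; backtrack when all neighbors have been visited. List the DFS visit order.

12 -> 2 -> 3 -> 6 -> 7 -> 11 -> 8 -> 13 -> 14 -> 9 -> 4 -> 1 -> 5 -> 10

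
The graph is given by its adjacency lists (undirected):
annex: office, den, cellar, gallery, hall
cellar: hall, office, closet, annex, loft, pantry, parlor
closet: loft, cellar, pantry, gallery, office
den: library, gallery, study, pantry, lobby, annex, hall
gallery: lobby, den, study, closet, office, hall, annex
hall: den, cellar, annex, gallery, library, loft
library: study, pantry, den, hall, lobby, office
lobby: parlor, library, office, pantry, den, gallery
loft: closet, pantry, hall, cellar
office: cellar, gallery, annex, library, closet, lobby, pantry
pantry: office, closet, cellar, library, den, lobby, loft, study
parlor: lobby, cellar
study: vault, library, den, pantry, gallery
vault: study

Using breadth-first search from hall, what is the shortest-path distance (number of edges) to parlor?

2

Level 0: hall
Level 1: annex, cellar, den, gallery, library, loft
Level 2: closet, lobby, office, pantry, parlor, study
Level 3: vault
parlor first appears at level 2.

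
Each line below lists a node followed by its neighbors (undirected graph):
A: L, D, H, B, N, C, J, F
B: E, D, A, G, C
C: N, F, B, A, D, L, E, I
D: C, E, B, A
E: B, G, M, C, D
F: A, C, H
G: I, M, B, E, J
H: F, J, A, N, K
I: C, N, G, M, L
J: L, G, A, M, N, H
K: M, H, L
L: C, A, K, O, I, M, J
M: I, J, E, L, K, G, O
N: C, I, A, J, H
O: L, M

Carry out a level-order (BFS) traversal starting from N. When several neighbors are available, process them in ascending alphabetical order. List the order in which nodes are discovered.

N → A → C → H → I → J → B → D → F → L → E → K → G → M → O

Visit N; enqueue A, C, H, I, J → queue [A, C, H, I, J]
Visit A; enqueue B, D, F, L → queue [C, H, I, J, B, D, F, L]
Visit C; enqueue E → queue [H, I, J, B, D, F, L, E]
Visit H; enqueue K → queue [I, J, B, D, F, L, E, K]
Visit I; enqueue G, M → queue [J, B, D, F, L, E, K, G, M]
Visit J → queue [B, D, F, L, E, K, G, M]
Visit B → queue [D, F, L, E, K, G, M]
Visit D → queue [F, L, E, K, G, M]
Visit F → queue [L, E, K, G, M]
Visit L; enqueue O → queue [E, K, G, M, O]
Visit E → queue [K, G, M, O]
Visit K → queue [G, M, O]
Visit G → queue [M, O]
Visit M → queue [O]
Visit O → queue []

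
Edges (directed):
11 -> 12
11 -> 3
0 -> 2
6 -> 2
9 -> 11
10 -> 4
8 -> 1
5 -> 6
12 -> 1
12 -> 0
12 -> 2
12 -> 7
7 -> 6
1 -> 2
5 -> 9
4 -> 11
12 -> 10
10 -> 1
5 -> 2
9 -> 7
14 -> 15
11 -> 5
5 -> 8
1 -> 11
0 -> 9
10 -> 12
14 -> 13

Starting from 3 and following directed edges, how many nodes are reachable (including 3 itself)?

BFS from 3 visits: 3
Reachable nodes: 1 of 16 total.

1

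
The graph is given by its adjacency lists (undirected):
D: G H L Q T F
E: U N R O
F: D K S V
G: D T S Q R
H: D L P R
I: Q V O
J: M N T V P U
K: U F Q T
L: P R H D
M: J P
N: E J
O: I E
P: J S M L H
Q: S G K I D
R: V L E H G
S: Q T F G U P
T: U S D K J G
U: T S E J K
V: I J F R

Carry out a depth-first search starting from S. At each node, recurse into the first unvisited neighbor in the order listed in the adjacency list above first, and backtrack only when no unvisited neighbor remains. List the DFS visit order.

Visit S
S → Q
Q → G
G → D
D → H
H → L
L → P
P → J
J → M
J → N
N → E
E → U
U → T
T → K
K → F
F → V
V → I
I → O
V → R

S -> Q -> G -> D -> H -> L -> P -> J -> M -> N -> E -> U -> T -> K -> F -> V -> I -> O -> R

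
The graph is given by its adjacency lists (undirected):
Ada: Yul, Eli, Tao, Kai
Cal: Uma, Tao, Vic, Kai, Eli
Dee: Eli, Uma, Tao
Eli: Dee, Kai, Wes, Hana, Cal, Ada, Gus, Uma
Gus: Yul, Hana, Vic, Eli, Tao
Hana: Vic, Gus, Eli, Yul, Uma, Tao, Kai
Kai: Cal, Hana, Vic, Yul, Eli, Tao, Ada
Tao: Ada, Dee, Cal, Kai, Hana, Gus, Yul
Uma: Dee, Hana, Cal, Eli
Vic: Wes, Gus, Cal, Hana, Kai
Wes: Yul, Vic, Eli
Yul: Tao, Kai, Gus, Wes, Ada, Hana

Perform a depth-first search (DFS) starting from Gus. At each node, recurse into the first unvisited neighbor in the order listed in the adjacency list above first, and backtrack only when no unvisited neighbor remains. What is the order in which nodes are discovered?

Gus -> Yul -> Tao -> Ada -> Eli -> Dee -> Uma -> Hana -> Vic -> Wes -> Cal -> Kai

Visit Gus
Gus → Yul
Yul → Tao
Tao → Ada
Ada → Eli
Eli → Dee
Dee → Uma
Uma → Hana
Hana → Vic
Vic → Wes
Vic → Cal
Cal → Kai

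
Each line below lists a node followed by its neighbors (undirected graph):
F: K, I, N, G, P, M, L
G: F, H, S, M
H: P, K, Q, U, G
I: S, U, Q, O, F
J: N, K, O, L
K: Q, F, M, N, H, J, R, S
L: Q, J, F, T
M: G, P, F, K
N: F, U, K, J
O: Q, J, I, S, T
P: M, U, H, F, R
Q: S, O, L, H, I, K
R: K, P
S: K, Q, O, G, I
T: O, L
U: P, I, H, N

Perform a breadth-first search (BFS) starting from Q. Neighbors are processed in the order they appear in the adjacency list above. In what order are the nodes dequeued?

Q S O L H I K G J T F P U M N R

Visit Q; enqueue S, O, L, H, I, K → queue [S, O, L, H, I, K]
Visit S; enqueue G → queue [O, L, H, I, K, G]
Visit O; enqueue J, T → queue [L, H, I, K, G, J, T]
Visit L; enqueue F → queue [H, I, K, G, J, T, F]
Visit H; enqueue P, U → queue [I, K, G, J, T, F, P, U]
Visit I → queue [K, G, J, T, F, P, U]
Visit K; enqueue M, N, R → queue [G, J, T, F, P, U, M, N, R]
Visit G → queue [J, T, F, P, U, M, N, R]
Visit J → queue [T, F, P, U, M, N, R]
Visit T → queue [F, P, U, M, N, R]
Visit F → queue [P, U, M, N, R]
Visit P → queue [U, M, N, R]
Visit U → queue [M, N, R]
Visit M → queue [N, R]
Visit N → queue [R]
Visit R → queue []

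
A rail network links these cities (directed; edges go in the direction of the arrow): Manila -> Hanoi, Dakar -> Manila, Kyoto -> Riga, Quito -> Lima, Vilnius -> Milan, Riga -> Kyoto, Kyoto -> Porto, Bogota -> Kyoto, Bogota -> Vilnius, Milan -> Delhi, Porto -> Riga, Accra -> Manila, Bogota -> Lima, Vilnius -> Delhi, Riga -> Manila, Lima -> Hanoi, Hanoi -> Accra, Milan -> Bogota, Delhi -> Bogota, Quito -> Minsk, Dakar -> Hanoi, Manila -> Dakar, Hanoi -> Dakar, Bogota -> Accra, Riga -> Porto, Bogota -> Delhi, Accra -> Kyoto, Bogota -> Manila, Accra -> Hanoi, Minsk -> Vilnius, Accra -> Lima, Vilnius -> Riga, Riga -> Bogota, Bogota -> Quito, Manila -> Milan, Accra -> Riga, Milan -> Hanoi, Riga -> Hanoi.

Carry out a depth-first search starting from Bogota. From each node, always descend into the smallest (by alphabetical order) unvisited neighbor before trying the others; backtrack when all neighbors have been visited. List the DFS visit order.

Bogota → Accra → Hanoi → Dakar → Manila → Milan → Delhi → Kyoto → Porto → Riga → Lima → Quito → Minsk → Vilnius

Visit Bogota
Bogota → Accra
Accra → Hanoi
Hanoi → Dakar
Dakar → Manila
Manila → Milan
Milan → Delhi
Accra → Kyoto
Kyoto → Porto
Porto → Riga
Accra → Lima
Bogota → Quito
Quito → Minsk
Minsk → Vilnius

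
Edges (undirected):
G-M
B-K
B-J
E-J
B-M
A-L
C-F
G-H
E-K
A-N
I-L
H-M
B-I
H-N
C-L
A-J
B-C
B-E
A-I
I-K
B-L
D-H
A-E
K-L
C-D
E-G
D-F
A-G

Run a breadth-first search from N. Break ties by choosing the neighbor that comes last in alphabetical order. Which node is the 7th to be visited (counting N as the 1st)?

Visit N; enqueue H, A → queue [H, A]
Visit H; enqueue M, G, D → queue [A, M, G, D]
Visit A; enqueue L, J, I, E → queue [M, G, D, L, J, I, E]
Visit M; enqueue B → queue [G, D, L, J, I, E, B]
Visit G → queue [D, L, J, I, E, B]
Visit D; enqueue F, C → queue [L, J, I, E, B, F, C]
Visit L; enqueue K → queue [J, I, E, B, F, C, K]
Visit J → queue [I, E, B, F, C, K]
Visit I → queue [E, B, F, C, K]
Visit E → queue [B, F, C, K]
Visit B → queue [F, C, K]
Visit F → queue [C, K]
Visit C → queue [K]
Visit K → queue []

Visit order: N, H, A, M, G, D, L, J, I, E, B, F, C, K

L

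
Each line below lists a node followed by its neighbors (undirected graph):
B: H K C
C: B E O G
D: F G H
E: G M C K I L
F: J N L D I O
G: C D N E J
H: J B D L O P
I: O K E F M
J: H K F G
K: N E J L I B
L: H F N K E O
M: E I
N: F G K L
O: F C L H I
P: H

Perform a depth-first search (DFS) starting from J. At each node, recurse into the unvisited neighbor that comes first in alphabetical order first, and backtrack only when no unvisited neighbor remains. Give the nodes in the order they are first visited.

J, F, D, G, C, B, H, L, E, I, K, N, M, O, P

Visit J
J → F
F → D
D → G
G → C
C → B
B → H
H → L
L → E
E → I
I → K
K → N
I → M
I → O
H → P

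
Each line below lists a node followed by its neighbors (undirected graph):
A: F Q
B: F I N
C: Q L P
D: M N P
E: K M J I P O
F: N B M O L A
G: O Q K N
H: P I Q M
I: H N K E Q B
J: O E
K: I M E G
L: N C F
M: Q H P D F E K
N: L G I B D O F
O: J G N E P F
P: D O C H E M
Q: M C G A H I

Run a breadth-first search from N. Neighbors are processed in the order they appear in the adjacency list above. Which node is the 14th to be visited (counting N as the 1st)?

Visit N; enqueue L, G, I, B, D, O, F → queue [L, G, I, B, D, O, F]
Visit L; enqueue C → queue [G, I, B, D, O, F, C]
Visit G; enqueue Q, K → queue [I, B, D, O, F, C, Q, K]
Visit I; enqueue H, E → queue [B, D, O, F, C, Q, K, H, E]
Visit B → queue [D, O, F, C, Q, K, H, E]
Visit D; enqueue M, P → queue [O, F, C, Q, K, H, E, M, P]
Visit O; enqueue J → queue [F, C, Q, K, H, E, M, P, J]
Visit F; enqueue A → queue [C, Q, K, H, E, M, P, J, A]
Visit C → queue [Q, K, H, E, M, P, J, A]
Visit Q → queue [K, H, E, M, P, J, A]
Visit K → queue [H, E, M, P, J, A]
Visit H → queue [E, M, P, J, A]
Visit E → queue [M, P, J, A]
Visit M → queue [P, J, A]
Visit P → queue [J, A]
Visit J → queue [A]
Visit A → queue []

Visit order: N, L, G, I, B, D, O, F, C, Q, K, H, E, M, P, J, A

M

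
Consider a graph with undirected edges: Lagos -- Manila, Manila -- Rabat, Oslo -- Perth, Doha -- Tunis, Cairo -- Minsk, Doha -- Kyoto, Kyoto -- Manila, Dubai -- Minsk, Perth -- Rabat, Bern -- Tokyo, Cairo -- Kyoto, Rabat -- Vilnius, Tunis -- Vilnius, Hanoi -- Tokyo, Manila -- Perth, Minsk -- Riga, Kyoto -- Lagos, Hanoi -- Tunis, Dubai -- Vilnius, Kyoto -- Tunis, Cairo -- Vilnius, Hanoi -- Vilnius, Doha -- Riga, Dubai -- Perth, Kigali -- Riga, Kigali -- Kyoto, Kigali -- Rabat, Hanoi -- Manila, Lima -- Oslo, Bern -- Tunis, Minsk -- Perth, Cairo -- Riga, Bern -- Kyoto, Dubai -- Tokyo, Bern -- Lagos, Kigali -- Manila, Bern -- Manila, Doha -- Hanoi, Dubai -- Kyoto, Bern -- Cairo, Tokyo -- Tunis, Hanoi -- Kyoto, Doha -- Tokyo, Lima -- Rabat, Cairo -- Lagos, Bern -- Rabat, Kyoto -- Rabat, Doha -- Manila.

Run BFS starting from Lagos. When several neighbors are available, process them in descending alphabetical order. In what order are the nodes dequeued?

Lagos, Manila, Kyoto, Cairo, Bern, Rabat, Perth, Kigali, Hanoi, Doha, Tunis, Dubai, Vilnius, Riga, Minsk, Tokyo, Lima, Oslo

Visit Lagos; enqueue Manila, Kyoto, Cairo, Bern → queue [Manila, Kyoto, Cairo, Bern]
Visit Manila; enqueue Rabat, Perth, Kigali, Hanoi, Doha → queue [Kyoto, Cairo, Bern, Rabat, Perth, Kigali, Hanoi, Doha]
Visit Kyoto; enqueue Tunis, Dubai → queue [Cairo, Bern, Rabat, Perth, Kigali, Hanoi, Doha, Tunis, Dubai]
Visit Cairo; enqueue Vilnius, Riga, Minsk → queue [Bern, Rabat, Perth, Kigali, Hanoi, Doha, Tunis, Dubai, Vilnius, Riga, Minsk]
Visit Bern; enqueue Tokyo → queue [Rabat, Perth, Kigali, Hanoi, Doha, Tunis, Dubai, Vilnius, Riga, Minsk, Tokyo]
Visit Rabat; enqueue Lima → queue [Perth, Kigali, Hanoi, Doha, Tunis, Dubai, Vilnius, Riga, Minsk, Tokyo, Lima]
Visit Perth; enqueue Oslo → queue [Kigali, Hanoi, Doha, Tunis, Dubai, Vilnius, Riga, Minsk, Tokyo, Lima, Oslo]
Visit Kigali → queue [Hanoi, Doha, Tunis, Dubai, Vilnius, Riga, Minsk, Tokyo, Lima, Oslo]
Visit Hanoi → queue [Doha, Tunis, Dubai, Vilnius, Riga, Minsk, Tokyo, Lima, Oslo]
Visit Doha → queue [Tunis, Dubai, Vilnius, Riga, Minsk, Tokyo, Lima, Oslo]
Visit Tunis → queue [Dubai, Vilnius, Riga, Minsk, Tokyo, Lima, Oslo]
Visit Dubai → queue [Vilnius, Riga, Minsk, Tokyo, Lima, Oslo]
Visit Vilnius → queue [Riga, Minsk, Tokyo, Lima, Oslo]
Visit Riga → queue [Minsk, Tokyo, Lima, Oslo]
Visit Minsk → queue [Tokyo, Lima, Oslo]
Visit Tokyo → queue [Lima, Oslo]
Visit Lima → queue [Oslo]
Visit Oslo → queue []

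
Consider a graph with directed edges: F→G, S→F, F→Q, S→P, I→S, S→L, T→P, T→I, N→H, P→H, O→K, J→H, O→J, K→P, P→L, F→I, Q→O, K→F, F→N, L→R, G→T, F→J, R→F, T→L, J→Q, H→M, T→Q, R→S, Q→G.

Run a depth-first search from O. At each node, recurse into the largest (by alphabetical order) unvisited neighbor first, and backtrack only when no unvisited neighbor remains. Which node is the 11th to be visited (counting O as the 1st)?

I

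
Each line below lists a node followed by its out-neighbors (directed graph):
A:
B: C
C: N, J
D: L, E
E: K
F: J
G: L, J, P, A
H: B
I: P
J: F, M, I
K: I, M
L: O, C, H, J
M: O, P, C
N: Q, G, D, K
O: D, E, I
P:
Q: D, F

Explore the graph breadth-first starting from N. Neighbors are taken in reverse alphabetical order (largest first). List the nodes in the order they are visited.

Visit N; enqueue Q, K, G, D → queue [Q, K, G, D]
Visit Q; enqueue F → queue [K, G, D, F]
Visit K; enqueue M, I → queue [G, D, F, M, I]
Visit G; enqueue P, L, J, A → queue [D, F, M, I, P, L, J, A]
Visit D; enqueue E → queue [F, M, I, P, L, J, A, E]
Visit F → queue [M, I, P, L, J, A, E]
Visit M; enqueue O, C → queue [I, P, L, J, A, E, O, C]
Visit I → queue [P, L, J, A, E, O, C]
Visit P → queue [L, J, A, E, O, C]
Visit L; enqueue H → queue [J, A, E, O, C, H]
Visit J → queue [A, E, O, C, H]
Visit A → queue [E, O, C, H]
Visit E → queue [O, C, H]
Visit O → queue [C, H]
Visit C → queue [H]
Visit H; enqueue B → queue [B]
Visit B → queue []

N -> Q -> K -> G -> D -> F -> M -> I -> P -> L -> J -> A -> E -> O -> C -> H -> B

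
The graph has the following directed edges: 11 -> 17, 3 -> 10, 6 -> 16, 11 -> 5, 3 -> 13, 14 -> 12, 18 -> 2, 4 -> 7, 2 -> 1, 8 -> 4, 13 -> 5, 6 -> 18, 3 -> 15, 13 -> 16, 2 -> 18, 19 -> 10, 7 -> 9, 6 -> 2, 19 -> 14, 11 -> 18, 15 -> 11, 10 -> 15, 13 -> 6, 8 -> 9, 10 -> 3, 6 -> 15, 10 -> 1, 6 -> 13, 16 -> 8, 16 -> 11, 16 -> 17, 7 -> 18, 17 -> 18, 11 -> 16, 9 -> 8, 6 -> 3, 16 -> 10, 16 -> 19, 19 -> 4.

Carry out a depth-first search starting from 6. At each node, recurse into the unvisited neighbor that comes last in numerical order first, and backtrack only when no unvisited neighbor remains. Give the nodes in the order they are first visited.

Visit 6
6 → 18
18 → 2
2 → 1
6 → 16
16 → 19
19 → 14
14 → 12
19 → 10
10 → 15
15 → 11
11 → 17
11 → 5
10 → 3
3 → 13
19 → 4
4 → 7
7 → 9
9 → 8

6 → 18 → 2 → 1 → 16 → 19 → 14 → 12 → 10 → 15 → 11 → 17 → 5 → 3 → 13 → 4 → 7 → 9 → 8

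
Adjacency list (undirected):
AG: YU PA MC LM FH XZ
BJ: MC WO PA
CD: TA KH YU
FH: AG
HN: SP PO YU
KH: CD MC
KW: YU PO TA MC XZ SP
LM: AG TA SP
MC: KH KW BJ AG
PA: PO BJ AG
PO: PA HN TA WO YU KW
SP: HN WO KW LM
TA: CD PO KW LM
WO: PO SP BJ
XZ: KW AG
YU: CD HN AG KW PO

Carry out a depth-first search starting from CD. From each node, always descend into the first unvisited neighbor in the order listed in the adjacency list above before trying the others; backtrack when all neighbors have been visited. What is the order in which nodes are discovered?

CD, TA, PO, PA, BJ, MC, KH, KW, YU, HN, SP, WO, LM, AG, FH, XZ

Visit CD
CD → TA
TA → PO
PO → PA
PA → BJ
BJ → MC
MC → KH
MC → KW
KW → YU
YU → HN
HN → SP
SP → WO
SP → LM
LM → AG
AG → FH
AG → XZ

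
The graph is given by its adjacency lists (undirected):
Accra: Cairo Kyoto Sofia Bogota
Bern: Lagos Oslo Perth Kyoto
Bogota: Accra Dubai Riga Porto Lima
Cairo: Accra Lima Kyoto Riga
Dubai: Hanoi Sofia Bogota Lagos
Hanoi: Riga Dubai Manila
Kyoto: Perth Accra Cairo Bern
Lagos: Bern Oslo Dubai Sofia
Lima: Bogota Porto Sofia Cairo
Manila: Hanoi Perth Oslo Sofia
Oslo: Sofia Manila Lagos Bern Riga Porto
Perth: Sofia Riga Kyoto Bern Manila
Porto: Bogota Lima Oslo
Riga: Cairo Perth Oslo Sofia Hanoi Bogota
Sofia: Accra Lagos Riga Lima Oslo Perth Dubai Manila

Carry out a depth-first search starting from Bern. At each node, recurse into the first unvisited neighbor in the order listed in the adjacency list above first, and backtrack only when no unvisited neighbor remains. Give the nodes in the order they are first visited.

Bern, Lagos, Oslo, Sofia, Accra, Cairo, Lima, Bogota, Dubai, Hanoi, Riga, Perth, Kyoto, Manila, Porto

Visit Bern
Bern → Lagos
Lagos → Oslo
Oslo → Sofia
Sofia → Accra
Accra → Cairo
Cairo → Lima
Lima → Bogota
Bogota → Dubai
Dubai → Hanoi
Hanoi → Riga
Riga → Perth
Perth → Kyoto
Perth → Manila
Bogota → Porto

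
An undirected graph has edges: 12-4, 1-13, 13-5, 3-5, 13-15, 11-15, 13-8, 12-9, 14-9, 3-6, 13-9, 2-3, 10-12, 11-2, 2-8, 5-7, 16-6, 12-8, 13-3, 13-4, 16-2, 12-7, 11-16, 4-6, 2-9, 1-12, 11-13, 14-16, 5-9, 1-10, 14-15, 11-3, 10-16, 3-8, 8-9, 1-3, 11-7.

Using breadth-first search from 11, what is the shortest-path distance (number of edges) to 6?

2

Level 0: 11
Level 1: 2, 3, 7, 13, 15, 16
Level 2: 1, 4, 5, 6, 8, 9, 10, 12, 14
6 first appears at level 2.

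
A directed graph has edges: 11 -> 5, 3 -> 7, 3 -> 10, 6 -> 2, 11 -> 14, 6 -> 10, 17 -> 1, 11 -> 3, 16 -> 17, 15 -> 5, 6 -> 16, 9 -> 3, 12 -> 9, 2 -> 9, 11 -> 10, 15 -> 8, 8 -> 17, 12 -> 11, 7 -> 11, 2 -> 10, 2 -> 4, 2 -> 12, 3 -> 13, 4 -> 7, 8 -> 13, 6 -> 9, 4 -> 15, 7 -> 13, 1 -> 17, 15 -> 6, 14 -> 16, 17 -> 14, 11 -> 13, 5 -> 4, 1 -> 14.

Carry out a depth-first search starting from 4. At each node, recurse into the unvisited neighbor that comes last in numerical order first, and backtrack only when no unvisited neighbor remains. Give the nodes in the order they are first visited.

4, 15, 8, 17, 14, 16, 1, 13, 6, 10, 9, 3, 7, 11, 5, 2, 12

Visit 4
4 → 15
15 → 8
8 → 17
17 → 14
14 → 16
17 → 1
8 → 13
15 → 6
6 → 10
6 → 9
9 → 3
3 → 7
7 → 11
11 → 5
6 → 2
2 → 12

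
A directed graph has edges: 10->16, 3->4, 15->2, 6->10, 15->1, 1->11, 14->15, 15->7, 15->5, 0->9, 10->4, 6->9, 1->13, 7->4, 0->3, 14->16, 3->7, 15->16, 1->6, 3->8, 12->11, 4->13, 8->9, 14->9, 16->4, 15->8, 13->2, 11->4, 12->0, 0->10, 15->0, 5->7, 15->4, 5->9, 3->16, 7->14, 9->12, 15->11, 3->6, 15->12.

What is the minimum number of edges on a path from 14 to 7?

2

Level 0: 14
Level 1: 9, 15, 16
Level 2: 0, 1, 2, 4, 5, 7, 8, 11, 12
Level 3: 3, 6, 10, 13
7 first appears at level 2.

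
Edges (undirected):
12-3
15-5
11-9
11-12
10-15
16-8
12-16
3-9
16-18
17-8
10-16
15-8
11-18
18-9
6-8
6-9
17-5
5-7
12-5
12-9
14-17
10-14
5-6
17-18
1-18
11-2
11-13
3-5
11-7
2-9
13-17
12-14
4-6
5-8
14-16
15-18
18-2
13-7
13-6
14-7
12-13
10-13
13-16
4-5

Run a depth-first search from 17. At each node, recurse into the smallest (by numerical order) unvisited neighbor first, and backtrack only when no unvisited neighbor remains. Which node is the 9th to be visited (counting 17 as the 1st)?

6

Visit 17
17 → 5
5 → 3
3 → 9
9 → 2
2 → 11
11 → 7
7 → 13
13 → 6
6 → 4
6 → 8
8 → 15
15 → 10
10 → 14
14 → 12
12 → 16
16 → 18
18 → 1

Visit order: 17, 5, 3, 9, 2, 11, 7, 13, 6, 4, 8, 15, 10, 14, 12, 16, 18, 1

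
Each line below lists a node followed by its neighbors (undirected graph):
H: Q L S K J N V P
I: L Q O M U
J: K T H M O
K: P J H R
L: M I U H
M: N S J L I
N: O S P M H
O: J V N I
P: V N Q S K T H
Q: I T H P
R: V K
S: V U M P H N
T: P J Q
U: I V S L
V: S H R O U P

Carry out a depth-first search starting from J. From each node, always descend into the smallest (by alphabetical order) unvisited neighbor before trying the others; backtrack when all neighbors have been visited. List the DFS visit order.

J → H → K → P → N → M → I → L → U → S → V → O → R → Q → T

Visit J
J → H
H → K
K → P
P → N
N → M
M → I
I → L
L → U
U → S
S → V
V → O
V → R
I → Q
Q → T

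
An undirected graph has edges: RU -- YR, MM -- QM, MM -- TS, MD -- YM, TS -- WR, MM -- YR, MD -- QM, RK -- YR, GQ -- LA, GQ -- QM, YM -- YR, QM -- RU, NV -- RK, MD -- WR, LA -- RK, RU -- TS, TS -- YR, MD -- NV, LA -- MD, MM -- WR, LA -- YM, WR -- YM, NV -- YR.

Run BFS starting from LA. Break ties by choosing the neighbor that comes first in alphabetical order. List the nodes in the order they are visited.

LA → GQ → MD → RK → YM → QM → NV → WR → YR → MM → RU → TS

Visit LA; enqueue GQ, MD, RK, YM → queue [GQ, MD, RK, YM]
Visit GQ; enqueue QM → queue [MD, RK, YM, QM]
Visit MD; enqueue NV, WR → queue [RK, YM, QM, NV, WR]
Visit RK; enqueue YR → queue [YM, QM, NV, WR, YR]
Visit YM → queue [QM, NV, WR, YR]
Visit QM; enqueue MM, RU → queue [NV, WR, YR, MM, RU]
Visit NV → queue [WR, YR, MM, RU]
Visit WR; enqueue TS → queue [YR, MM, RU, TS]
Visit YR → queue [MM, RU, TS]
Visit MM → queue [RU, TS]
Visit RU → queue [TS]
Visit TS → queue []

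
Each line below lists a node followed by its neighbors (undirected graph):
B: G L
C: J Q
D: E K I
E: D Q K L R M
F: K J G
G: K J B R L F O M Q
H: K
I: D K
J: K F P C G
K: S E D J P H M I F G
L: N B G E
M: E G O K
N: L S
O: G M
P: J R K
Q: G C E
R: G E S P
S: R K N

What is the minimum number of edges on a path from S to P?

Level 0: S
Level 1: K, N, R
Level 2: D, E, F, G, H, I, J, L, M, P
Level 3: B, C, O, Q
P first appears at level 2.

2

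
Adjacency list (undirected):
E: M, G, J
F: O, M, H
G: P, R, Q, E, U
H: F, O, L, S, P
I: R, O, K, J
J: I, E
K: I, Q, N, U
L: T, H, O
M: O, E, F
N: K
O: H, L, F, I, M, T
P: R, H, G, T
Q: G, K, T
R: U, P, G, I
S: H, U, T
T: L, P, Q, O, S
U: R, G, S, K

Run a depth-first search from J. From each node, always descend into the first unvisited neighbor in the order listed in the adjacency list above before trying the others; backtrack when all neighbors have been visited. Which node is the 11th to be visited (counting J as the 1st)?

T

Visit J
J → I
I → R
R → U
U → G
G → P
P → H
H → F
F → O
O → L
L → T
T → Q
Q → K
K → N
T → S
O → M
M → E

Visit order: J, I, R, U, G, P, H, F, O, L, T, Q, K, N, S, M, E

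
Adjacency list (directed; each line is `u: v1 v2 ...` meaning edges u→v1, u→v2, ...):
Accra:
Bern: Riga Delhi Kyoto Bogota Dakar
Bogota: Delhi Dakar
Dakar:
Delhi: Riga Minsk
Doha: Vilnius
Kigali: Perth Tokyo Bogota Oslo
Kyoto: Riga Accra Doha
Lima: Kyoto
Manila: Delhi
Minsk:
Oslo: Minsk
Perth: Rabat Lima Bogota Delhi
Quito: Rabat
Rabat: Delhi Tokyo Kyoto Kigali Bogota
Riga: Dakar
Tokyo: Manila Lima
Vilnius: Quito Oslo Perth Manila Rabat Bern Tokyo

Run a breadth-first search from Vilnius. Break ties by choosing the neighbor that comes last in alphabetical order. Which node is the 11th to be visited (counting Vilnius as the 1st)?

Kigali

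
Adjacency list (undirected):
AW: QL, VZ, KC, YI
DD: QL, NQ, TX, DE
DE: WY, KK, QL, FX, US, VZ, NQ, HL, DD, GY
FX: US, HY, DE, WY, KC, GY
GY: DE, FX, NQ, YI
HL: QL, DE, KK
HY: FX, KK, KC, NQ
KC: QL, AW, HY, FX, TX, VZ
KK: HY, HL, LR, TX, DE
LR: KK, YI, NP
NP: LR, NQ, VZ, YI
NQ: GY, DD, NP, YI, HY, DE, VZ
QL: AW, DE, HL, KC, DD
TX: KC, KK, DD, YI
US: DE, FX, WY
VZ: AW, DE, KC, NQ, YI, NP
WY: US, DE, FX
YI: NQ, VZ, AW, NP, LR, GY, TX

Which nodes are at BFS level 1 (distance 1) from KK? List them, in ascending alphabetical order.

Level 0: KK
Level 1: DE, HL, HY, LR, TX
Level 2: DD, FX, GY, KC, NP, NQ, QL, US, VZ, WY, YI
Level 3: AW

DE, HL, HY, LR, TX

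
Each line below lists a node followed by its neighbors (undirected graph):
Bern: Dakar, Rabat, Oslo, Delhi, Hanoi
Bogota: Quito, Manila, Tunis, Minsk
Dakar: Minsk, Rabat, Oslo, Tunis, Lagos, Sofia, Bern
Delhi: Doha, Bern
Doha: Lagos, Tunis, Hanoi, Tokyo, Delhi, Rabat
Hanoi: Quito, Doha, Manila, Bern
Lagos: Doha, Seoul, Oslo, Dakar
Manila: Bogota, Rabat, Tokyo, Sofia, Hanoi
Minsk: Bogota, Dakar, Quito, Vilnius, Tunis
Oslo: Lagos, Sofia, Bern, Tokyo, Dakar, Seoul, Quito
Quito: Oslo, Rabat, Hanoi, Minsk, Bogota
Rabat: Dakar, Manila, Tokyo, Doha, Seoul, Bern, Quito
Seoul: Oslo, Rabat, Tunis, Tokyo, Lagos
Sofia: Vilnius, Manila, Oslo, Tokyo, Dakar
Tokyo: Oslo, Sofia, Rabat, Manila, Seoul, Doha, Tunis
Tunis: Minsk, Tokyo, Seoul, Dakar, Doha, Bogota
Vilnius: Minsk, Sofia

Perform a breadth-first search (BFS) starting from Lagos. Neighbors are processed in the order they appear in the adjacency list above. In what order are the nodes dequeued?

Lagos, Doha, Seoul, Oslo, Dakar, Tunis, Hanoi, Tokyo, Delhi, Rabat, Sofia, Bern, Quito, Minsk, Bogota, Manila, Vilnius

Visit Lagos; enqueue Doha, Seoul, Oslo, Dakar → queue [Doha, Seoul, Oslo, Dakar]
Visit Doha; enqueue Tunis, Hanoi, Tokyo, Delhi, Rabat → queue [Seoul, Oslo, Dakar, Tunis, Hanoi, Tokyo, Delhi, Rabat]
Visit Seoul → queue [Oslo, Dakar, Tunis, Hanoi, Tokyo, Delhi, Rabat]
Visit Oslo; enqueue Sofia, Bern, Quito → queue [Dakar, Tunis, Hanoi, Tokyo, Delhi, Rabat, Sofia, Bern, Quito]
Visit Dakar; enqueue Minsk → queue [Tunis, Hanoi, Tokyo, Delhi, Rabat, Sofia, Bern, Quito, Minsk]
Visit Tunis; enqueue Bogota → queue [Hanoi, Tokyo, Delhi, Rabat, Sofia, Bern, Quito, Minsk, Bogota]
Visit Hanoi; enqueue Manila → queue [Tokyo, Delhi, Rabat, Sofia, Bern, Quito, Minsk, Bogota, Manila]
Visit Tokyo → queue [Delhi, Rabat, Sofia, Bern, Quito, Minsk, Bogota, Manila]
Visit Delhi → queue [Rabat, Sofia, Bern, Quito, Minsk, Bogota, Manila]
Visit Rabat → queue [Sofia, Bern, Quito, Minsk, Bogota, Manila]
Visit Sofia; enqueue Vilnius → queue [Bern, Quito, Minsk, Bogota, Manila, Vilnius]
Visit Bern → queue [Quito, Minsk, Bogota, Manila, Vilnius]
Visit Quito → queue [Minsk, Bogota, Manila, Vilnius]
Visit Minsk → queue [Bogota, Manila, Vilnius]
Visit Bogota → queue [Manila, Vilnius]
Visit Manila → queue [Vilnius]
Visit Vilnius → queue []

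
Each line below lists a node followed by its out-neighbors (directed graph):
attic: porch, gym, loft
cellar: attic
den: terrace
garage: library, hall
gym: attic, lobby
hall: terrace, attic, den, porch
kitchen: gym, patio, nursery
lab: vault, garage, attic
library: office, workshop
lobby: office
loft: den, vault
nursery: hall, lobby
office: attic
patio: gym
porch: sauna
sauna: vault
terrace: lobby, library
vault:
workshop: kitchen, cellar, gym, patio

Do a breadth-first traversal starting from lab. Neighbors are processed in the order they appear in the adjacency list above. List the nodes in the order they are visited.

Visit lab; enqueue vault, garage, attic → queue [vault, garage, attic]
Visit vault → queue [garage, attic]
Visit garage; enqueue library, hall → queue [attic, library, hall]
Visit attic; enqueue porch, gym, loft → queue [library, hall, porch, gym, loft]
Visit library; enqueue office, workshop → queue [hall, porch, gym, loft, office, workshop]
Visit hall; enqueue terrace, den → queue [porch, gym, loft, office, workshop, terrace, den]
Visit porch; enqueue sauna → queue [gym, loft, office, workshop, terrace, den, sauna]
Visit gym; enqueue lobby → queue [loft, office, workshop, terrace, den, sauna, lobby]
Visit loft → queue [office, workshop, terrace, den, sauna, lobby]
Visit office → queue [workshop, terrace, den, sauna, lobby]
Visit workshop; enqueue kitchen, cellar, patio → queue [terrace, den, sauna, lobby, kitchen, cellar, patio]
Visit terrace → queue [den, sauna, lobby, kitchen, cellar, patio]
Visit den → queue [sauna, lobby, kitchen, cellar, patio]
Visit sauna → queue [lobby, kitchen, cellar, patio]
Visit lobby → queue [kitchen, cellar, patio]
Visit kitchen; enqueue nursery → queue [cellar, patio, nursery]
Visit cellar → queue [patio, nursery]
Visit patio → queue [nursery]
Visit nursery → queue []

lab, vault, garage, attic, library, hall, porch, gym, loft, office, workshop, terrace, den, sauna, lobby, kitchen, cellar, patio, nursery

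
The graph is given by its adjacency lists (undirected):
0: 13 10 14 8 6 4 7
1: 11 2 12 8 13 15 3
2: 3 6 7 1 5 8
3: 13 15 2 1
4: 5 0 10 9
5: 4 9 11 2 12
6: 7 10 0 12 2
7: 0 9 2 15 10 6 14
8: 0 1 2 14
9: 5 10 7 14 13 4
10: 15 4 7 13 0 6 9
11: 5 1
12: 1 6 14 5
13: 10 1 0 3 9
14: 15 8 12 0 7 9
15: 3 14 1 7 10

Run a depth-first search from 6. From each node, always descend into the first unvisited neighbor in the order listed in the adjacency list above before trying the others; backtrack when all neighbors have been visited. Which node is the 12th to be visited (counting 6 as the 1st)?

4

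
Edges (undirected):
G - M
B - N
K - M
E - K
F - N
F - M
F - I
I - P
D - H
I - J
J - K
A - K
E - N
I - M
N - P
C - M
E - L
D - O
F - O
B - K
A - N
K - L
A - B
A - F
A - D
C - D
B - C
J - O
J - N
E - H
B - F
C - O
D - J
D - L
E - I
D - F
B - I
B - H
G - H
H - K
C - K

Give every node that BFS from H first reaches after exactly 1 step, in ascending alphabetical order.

B, D, E, G, K

Level 0: H
Level 1: B, D, E, G, K
Level 2: A, C, F, I, J, L, M, N, O
Level 3: P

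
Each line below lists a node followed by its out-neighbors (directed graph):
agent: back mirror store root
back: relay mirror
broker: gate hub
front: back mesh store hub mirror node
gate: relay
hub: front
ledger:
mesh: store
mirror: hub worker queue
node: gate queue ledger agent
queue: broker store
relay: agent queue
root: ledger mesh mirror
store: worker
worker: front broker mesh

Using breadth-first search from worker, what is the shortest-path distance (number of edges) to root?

Level 0: worker
Level 1: broker, front, mesh
Level 2: back, gate, hub, mirror, node, store
Level 3: agent, ledger, queue, relay
Level 4: root
root first appears at level 4.

4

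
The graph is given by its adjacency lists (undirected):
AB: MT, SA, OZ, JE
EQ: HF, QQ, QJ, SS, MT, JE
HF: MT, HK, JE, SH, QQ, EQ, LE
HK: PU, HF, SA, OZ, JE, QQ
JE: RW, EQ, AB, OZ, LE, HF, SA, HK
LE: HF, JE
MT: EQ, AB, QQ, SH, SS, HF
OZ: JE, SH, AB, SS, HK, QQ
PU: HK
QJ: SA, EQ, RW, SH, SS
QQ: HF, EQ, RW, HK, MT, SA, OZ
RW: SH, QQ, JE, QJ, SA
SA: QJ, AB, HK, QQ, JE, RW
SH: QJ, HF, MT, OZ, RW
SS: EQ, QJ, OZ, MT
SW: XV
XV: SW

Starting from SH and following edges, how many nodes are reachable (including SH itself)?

15

BFS from SH visits: SH, QJ, HF, MT, OZ, RW, SA, EQ, SS, HK, JE, QQ, LE, AB, PU
Reachable nodes: 15 of 17 total.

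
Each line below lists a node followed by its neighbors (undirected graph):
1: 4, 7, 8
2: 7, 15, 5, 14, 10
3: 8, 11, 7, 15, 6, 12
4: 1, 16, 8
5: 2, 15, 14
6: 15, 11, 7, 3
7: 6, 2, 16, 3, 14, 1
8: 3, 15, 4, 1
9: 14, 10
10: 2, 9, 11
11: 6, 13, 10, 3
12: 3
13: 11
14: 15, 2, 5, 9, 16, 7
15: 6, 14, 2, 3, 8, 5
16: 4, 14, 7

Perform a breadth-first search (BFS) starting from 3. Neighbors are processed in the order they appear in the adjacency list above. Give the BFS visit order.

Visit 3; enqueue 8, 11, 7, 15, 6, 12 → queue [8, 11, 7, 15, 6, 12]
Visit 8; enqueue 4, 1 → queue [11, 7, 15, 6, 12, 4, 1]
Visit 11; enqueue 13, 10 → queue [7, 15, 6, 12, 4, 1, 13, 10]
Visit 7; enqueue 2, 16, 14 → queue [15, 6, 12, 4, 1, 13, 10, 2, 16, 14]
Visit 15; enqueue 5 → queue [6, 12, 4, 1, 13, 10, 2, 16, 14, 5]
Visit 6 → queue [12, 4, 1, 13, 10, 2, 16, 14, 5]
Visit 12 → queue [4, 1, 13, 10, 2, 16, 14, 5]
Visit 4 → queue [1, 13, 10, 2, 16, 14, 5]
Visit 1 → queue [13, 10, 2, 16, 14, 5]
Visit 13 → queue [10, 2, 16, 14, 5]
Visit 10; enqueue 9 → queue [2, 16, 14, 5, 9]
Visit 2 → queue [16, 14, 5, 9]
Visit 16 → queue [14, 5, 9]
Visit 14 → queue [5, 9]
Visit 5 → queue [9]
Visit 9 → queue []

3, 8, 11, 7, 15, 6, 12, 4, 1, 13, 10, 2, 16, 14, 5, 9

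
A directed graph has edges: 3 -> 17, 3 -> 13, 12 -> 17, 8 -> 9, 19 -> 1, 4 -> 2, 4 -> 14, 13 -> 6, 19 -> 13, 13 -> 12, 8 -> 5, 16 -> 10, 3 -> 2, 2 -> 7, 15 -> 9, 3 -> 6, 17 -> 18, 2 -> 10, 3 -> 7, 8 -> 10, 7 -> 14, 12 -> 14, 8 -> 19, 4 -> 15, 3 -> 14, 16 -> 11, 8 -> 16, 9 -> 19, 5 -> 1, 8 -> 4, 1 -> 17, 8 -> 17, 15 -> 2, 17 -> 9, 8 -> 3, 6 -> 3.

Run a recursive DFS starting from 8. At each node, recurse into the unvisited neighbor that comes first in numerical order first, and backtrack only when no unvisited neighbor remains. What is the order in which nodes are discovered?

Visit 8
8 → 3
3 → 2
2 → 7
7 → 14
2 → 10
3 → 6
3 → 13
13 → 12
12 → 17
17 → 9
9 → 19
19 → 1
17 → 18
8 → 4
4 → 15
8 → 5
8 → 16
16 → 11

8, 3, 2, 7, 14, 10, 6, 13, 12, 17, 9, 19, 1, 18, 4, 15, 5, 16, 11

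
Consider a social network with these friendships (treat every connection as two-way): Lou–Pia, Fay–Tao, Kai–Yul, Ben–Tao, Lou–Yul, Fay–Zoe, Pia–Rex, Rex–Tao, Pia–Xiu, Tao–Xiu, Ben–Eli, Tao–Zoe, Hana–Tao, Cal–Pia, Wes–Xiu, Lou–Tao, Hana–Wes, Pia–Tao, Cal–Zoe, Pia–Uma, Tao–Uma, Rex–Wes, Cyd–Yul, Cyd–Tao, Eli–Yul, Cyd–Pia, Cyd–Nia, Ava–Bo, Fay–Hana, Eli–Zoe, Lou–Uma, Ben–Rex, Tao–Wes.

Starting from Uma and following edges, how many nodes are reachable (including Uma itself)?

BFS from Uma visits: Uma, Tao, Pia, Lou, Zoe, Xiu, Wes, Rex, Hana, Fay, Cyd, Ben, Cal, Yul, Eli, Nia, Kai
Reachable nodes: 17 of 19 total.

17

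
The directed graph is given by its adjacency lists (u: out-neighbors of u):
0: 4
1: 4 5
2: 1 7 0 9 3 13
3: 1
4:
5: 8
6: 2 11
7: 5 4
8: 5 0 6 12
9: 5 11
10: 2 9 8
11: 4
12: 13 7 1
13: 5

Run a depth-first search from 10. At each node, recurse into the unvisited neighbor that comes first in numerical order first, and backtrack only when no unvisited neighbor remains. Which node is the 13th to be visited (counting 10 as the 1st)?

Visit 10
10 → 2
2 → 0
0 → 4
2 → 1
1 → 5
5 → 8
8 → 6
6 → 11
8 → 12
12 → 7
12 → 13
2 → 3
2 → 9

Visit order: 10, 2, 0, 4, 1, 5, 8, 6, 11, 12, 7, 13, 3, 9

3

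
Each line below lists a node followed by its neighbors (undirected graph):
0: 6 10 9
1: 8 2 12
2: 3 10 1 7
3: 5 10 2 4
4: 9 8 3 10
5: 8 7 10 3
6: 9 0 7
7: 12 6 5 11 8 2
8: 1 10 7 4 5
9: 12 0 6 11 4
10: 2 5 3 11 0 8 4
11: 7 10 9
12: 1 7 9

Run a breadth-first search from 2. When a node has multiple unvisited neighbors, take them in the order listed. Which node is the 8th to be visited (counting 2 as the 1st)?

Visit 2; enqueue 3, 10, 1, 7 → queue [3, 10, 1, 7]
Visit 3; enqueue 5, 4 → queue [10, 1, 7, 5, 4]
Visit 10; enqueue 11, 0, 8 → queue [1, 7, 5, 4, 11, 0, 8]
Visit 1; enqueue 12 → queue [7, 5, 4, 11, 0, 8, 12]
Visit 7; enqueue 6 → queue [5, 4, 11, 0, 8, 12, 6]
Visit 5 → queue [4, 11, 0, 8, 12, 6]
Visit 4; enqueue 9 → queue [11, 0, 8, 12, 6, 9]
Visit 11 → queue [0, 8, 12, 6, 9]
Visit 0 → queue [8, 12, 6, 9]
Visit 8 → queue [12, 6, 9]
Visit 12 → queue [6, 9]
Visit 6 → queue [9]
Visit 9 → queue []

Visit order: 2, 3, 10, 1, 7, 5, 4, 11, 0, 8, 12, 6, 9

11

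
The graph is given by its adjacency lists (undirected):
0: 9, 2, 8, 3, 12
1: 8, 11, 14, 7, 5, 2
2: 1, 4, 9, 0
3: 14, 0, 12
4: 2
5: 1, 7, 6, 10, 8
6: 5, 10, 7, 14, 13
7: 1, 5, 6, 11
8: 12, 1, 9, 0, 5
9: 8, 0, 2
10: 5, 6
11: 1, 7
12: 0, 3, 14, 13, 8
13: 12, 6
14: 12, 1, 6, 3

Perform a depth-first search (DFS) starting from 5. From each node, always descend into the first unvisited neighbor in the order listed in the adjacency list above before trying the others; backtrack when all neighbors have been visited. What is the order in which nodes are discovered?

Visit 5
5 → 1
1 → 8
8 → 12
12 → 0
0 → 9
9 → 2
2 → 4
0 → 3
3 → 14
14 → 6
6 → 10
6 → 7
7 → 11
6 → 13

5 → 1 → 8 → 12 → 0 → 9 → 2 → 4 → 3 → 14 → 6 → 10 → 7 → 11 → 13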